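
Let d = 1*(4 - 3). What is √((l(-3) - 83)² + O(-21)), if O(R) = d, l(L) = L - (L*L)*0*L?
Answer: √7397 ≈ 86.006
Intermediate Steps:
l(L) = L (l(L) = L - L²*0*L = L - 0*L = L - 1*0 = L + 0 = L)
d = 1 (d = 1*1 = 1)
O(R) = 1
√((l(-3) - 83)² + O(-21)) = √((-3 - 83)² + 1) = √((-86)² + 1) = √(7396 + 1) = √7397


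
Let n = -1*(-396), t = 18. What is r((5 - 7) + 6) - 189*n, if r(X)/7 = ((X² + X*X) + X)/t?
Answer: -74830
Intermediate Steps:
r(X) = 7*X²/9 + 7*X/18 (r(X) = 7*(((X² + X*X) + X)/18) = 7*(((X² + X²) + X)*(1/18)) = 7*((2*X² + X)*(1/18)) = 7*((X + 2*X²)*(1/18)) = 7*(X²/9 + X/18) = 7*X²/9 + 7*X/18)
n = 396
r((5 - 7) + 6) - 189*n = 7*((5 - 7) + 6)*(1 + 2*((5 - 7) + 6))/18 - 189*396 = 7*(-2 + 6)*(1 + 2*(-2 + 6))/18 - 74844 = (7/18)*4*(1 + 2*4) - 74844 = (7/18)*4*(1 + 8) - 74844 = (7/18)*4*9 - 74844 = 14 - 74844 = -74830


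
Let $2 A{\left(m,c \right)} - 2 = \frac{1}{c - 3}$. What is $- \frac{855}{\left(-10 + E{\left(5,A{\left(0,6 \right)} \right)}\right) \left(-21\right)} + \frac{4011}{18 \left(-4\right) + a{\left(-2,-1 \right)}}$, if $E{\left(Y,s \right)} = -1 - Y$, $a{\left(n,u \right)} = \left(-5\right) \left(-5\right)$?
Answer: $- \frac{462627}{5264} \approx -87.885$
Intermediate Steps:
$a{\left(n,u \right)} = 25$
$A{\left(m,c \right)} = 1 + \frac{1}{2 \left(-3 + c\right)}$ ($A{\left(m,c \right)} = 1 + \frac{1}{2 \left(c - 3\right)} = 1 + \frac{1}{2 \left(-3 + c\right)}$)
$- \frac{855}{\left(-10 + E{\left(5,A{\left(0,6 \right)} \right)}\right) \left(-21\right)} + \frac{4011}{18 \left(-4\right) + a{\left(-2,-1 \right)}} = - \frac{855}{\left(-10 - 6\right) \left(-21\right)} + \frac{4011}{18 \left(-4\right) + 25} = - \frac{855}{\left(-10 - 6\right) \left(-21\right)} + \frac{4011}{-72 + 25} = - \frac{855}{\left(-10 - 6\right) \left(-21\right)} + \frac{4011}{-47} = - \frac{855}{\left(-16\right) \left(-21\right)} + 4011 \left(- \frac{1}{47}\right) = - \frac{855}{336} - \frac{4011}{47} = \left(-855\right) \frac{1}{336} - \frac{4011}{47} = - \frac{285}{112} - \frac{4011}{47} = - \frac{462627}{5264}$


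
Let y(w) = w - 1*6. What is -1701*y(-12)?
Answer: 30618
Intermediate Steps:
y(w) = -6 + w (y(w) = w - 6 = -6 + w)
-1701*y(-12) = -1701*(-6 - 12) = -1701*(-18) = 30618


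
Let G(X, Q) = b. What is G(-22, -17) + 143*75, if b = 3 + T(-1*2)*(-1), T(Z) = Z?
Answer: 10730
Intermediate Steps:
b = 5 (b = 3 - 1*2*(-1) = 3 - 2*(-1) = 3 + 2 = 5)
G(X, Q) = 5
G(-22, -17) + 143*75 = 5 + 143*75 = 5 + 10725 = 10730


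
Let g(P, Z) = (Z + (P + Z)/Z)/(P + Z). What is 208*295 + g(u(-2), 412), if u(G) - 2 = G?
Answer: 25280733/412 ≈ 61361.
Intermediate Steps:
u(G) = 2 + G
g(P, Z) = (Z + (P + Z)/Z)/(P + Z)
208*295 + g(u(-2), 412) = 208*295 + ((2 - 2) + 412 + 412²)/(412*((2 - 2) + 412)) = 61360 + (0 + 412 + 169744)/(412*(0 + 412)) = 61360 + (1/412)*170156/412 = 61360 + (1/412)*(1/412)*170156 = 61360 + 413/412 = 25280733/412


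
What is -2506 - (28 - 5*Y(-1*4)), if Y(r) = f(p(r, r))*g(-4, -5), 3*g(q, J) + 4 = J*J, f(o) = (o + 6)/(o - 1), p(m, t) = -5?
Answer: -15239/6 ≈ -2539.8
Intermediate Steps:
f(o) = (6 + o)/(-1 + o)
g(q, J) = -4/3 + J²/3 (g(q, J) = -4/3 + (J*J)/3 = -4/3 + J²/3)
Y(r) = -7/6 (Y(r) = ((6 - 5)/(-1 - 5))*(-4/3 + (⅓)*(-5)²) = (1/(-6))*(-4/3 + (⅓)*25) = (-⅙*1)*(-4/3 + 25/3) = -⅙*7 = -7/6)
-2506 - (28 - 5*Y(-1*4)) = -2506 - (28 - 5*(-7/6)) = -2506 - (28 + 35/6) = -2506 - 1*203/6 = -2506 - 203/6 = -15239/6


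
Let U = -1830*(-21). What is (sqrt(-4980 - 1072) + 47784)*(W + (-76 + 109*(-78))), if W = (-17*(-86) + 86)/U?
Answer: -875113500096/2135 - 36627888*I*sqrt(1513)/2135 ≈ -4.0989e+8 - 6.6732e+5*I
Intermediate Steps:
U = 38430
W = 86/2135 (W = (-17*(-86) + 86)/38430 = (1462 + 86)*(1/38430) = 1548*(1/38430) = 86/2135 ≈ 0.040281)
(sqrt(-4980 - 1072) + 47784)*(W + (-76 + 109*(-78))) = (sqrt(-4980 - 1072) + 47784)*(86/2135 + (-76 + 109*(-78))) = (sqrt(-6052) + 47784)*(86/2135 + (-76 - 8502)) = (2*I*sqrt(1513) + 47784)*(86/2135 - 8578) = (47784 + 2*I*sqrt(1513))*(-18313944/2135) = -875113500096/2135 - 36627888*I*sqrt(1513)/2135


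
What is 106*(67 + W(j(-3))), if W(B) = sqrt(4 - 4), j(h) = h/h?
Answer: 7102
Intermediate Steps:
j(h) = 1
W(B) = 0 (W(B) = sqrt(0) = 0)
106*(67 + W(j(-3))) = 106*(67 + 0) = 106*67 = 7102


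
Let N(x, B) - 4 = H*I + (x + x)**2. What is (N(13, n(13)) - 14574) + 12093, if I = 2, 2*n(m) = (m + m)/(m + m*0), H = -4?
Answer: -1809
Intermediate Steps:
n(m) = 1 (n(m) = ((m + m)/(m + m*0))/2 = ((2*m)/(m + 0))/2 = ((2*m)/m)/2 = (1/2)*2 = 1)
N(x, B) = -4 + 4*x**2 (N(x, B) = 4 + (-4*2 + (x + x)**2) = 4 + (-8 + (2*x)**2) = 4 + (-8 + 4*x**2) = -4 + 4*x**2)
(N(13, n(13)) - 14574) + 12093 = ((-4 + 4*13**2) - 14574) + 12093 = ((-4 + 4*169) - 14574) + 12093 = ((-4 + 676) - 14574) + 12093 = (672 - 14574) + 12093 = -13902 + 12093 = -1809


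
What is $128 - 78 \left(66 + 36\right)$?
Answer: $-7828$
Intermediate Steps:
$128 - 78 \left(66 + 36\right) = 128 - 7956 = -7828$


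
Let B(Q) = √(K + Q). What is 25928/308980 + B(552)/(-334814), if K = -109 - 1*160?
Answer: 926/11035 - √283/334814 ≈ 0.083865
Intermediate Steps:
K = -269 (K = -109 - 160 = -269)
B(Q) = √(-269 + Q)
25928/308980 + B(552)/(-334814) = 25928/308980 + √(-269 + 552)/(-334814) = 25928*(1/308980) + √283*(-1/334814) = 926/11035 - √283/334814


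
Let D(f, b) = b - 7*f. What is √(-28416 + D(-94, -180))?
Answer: I*√27938 ≈ 167.15*I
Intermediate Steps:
√(-28416 + D(-94, -180)) = √(-28416 + (-180 - 7*(-94))) = √(-28416 + (-180 + 658)) = √(-28416 + 478) = √(-27938) = I*√27938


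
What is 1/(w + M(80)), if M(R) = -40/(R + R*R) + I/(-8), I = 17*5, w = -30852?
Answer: -648/19998985 ≈ -3.2402e-5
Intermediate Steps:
I = 85
M(R) = -85/8 - 40/(R + R²) (M(R) = -40/(R + R*R) + 85/(-8) = -40/(R + R²) + 85*(-⅛) = -40/(R + R²) - 85/8 = -85/8 - 40/(R + R²))
1/(w + M(80)) = 1/(-30852 + (5/8)*(-64 - 17*80 - 17*80²)/(80*(1 + 80))) = 1/(-30852 + (5/8)*(1/80)*(-64 - 1360 - 17*6400)/81) = 1/(-30852 + (5/8)*(1/80)*(1/81)*(-64 - 1360 - 108800)) = 1/(-30852 + (5/8)*(1/80)*(1/81)*(-110224)) = 1/(-30852 - 6889/648) = 1/(-19998985/648) = -648/19998985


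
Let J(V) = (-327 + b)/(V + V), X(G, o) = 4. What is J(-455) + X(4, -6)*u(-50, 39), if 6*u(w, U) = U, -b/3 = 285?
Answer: 12421/455 ≈ 27.299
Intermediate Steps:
b = -855 (b = -3*285 = -855)
u(w, U) = U/6
J(V) = -591/V (J(V) = (-327 - 855)/(V + V) = -1182*1/(2*V) = -591/V)
J(-455) + X(4, -6)*u(-50, 39) = -591/(-455) + 4*((⅙)*39) = -591*(-1/455) + 4*(13/2) = 591/455 + 26 = 12421/455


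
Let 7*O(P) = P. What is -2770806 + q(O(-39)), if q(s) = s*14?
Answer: -2770884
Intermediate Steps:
O(P) = P/7
q(s) = 14*s
-2770806 + q(O(-39)) = -2770806 + 14*((⅐)*(-39)) = -2770806 + 14*(-39/7) = -2770806 - 78 = -2770884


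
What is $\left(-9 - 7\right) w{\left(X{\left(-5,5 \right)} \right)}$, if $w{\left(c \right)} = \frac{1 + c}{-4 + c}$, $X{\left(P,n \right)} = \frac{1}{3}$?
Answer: $\frac{64}{11} \approx 5.8182$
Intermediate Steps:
$X{\left(P,n \right)} = \frac{1}{3}$
$w{\left(c \right)} = \frac{1 + c}{-4 + c}$
$\left(-9 - 7\right) w{\left(X{\left(-5,5 \right)} \right)} = \left(-9 - 7\right) \frac{1 + \frac{1}{3}}{-4 + \frac{1}{3}} = - 16 \frac{1}{- \frac{11}{3}} \cdot \frac{4}{3} = - 16 \left(\left(- \frac{3}{11}\right) \frac{4}{3}\right) = \left(-16\right) \left(- \frac{4}{11}\right) = \frac{64}{11}$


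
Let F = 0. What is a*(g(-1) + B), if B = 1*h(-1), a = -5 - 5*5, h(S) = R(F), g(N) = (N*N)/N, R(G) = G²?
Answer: 30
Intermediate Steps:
g(N) = N (g(N) = N²/N = N)
h(S) = 0 (h(S) = 0² = 0)
a = -30 (a = -5 - 25 = -30)
B = 0 (B = 1*0 = 0)
a*(g(-1) + B) = -30*(-1 + 0) = -30*(-1) = 30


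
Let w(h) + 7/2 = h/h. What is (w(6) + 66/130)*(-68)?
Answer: 8806/65 ≈ 135.48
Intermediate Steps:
w(h) = -5/2 (w(h) = -7/2 + h/h = -7/2 + 1 = -5/2)
(w(6) + 66/130)*(-68) = (-5/2 + 66/130)*(-68) = (-5/2 + 66*(1/130))*(-68) = (-5/2 + 33/65)*(-68) = -259/130*(-68) = 8806/65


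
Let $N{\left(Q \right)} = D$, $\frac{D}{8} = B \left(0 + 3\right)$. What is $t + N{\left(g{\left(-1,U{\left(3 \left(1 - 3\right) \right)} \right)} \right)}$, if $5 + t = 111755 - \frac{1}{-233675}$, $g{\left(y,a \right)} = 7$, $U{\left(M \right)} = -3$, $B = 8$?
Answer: $\frac{26158046851}{233675} \approx 1.1194 \cdot 10^{5}$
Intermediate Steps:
$D = 192$ ($D = 8 \cdot 8 \left(0 + 3\right) = 8 \cdot 8 \cdot 3 = 8 \cdot 24 = 192$)
$N{\left(Q \right)} = 192$
$t = \frac{26113181251}{233675}$ ($t = -5 + \left(111755 - \frac{1}{-233675}\right) = -5 + \left(111755 - - \frac{1}{233675}\right) = -5 + \left(111755 + \frac{1}{233675}\right) = -5 + \frac{26114349626}{233675} = \frac{26113181251}{233675} \approx 1.1175 \cdot 10^{5}$)
$t + N{\left(g{\left(-1,U{\left(3 \left(1 - 3\right) \right)} \right)} \right)} = \frac{26113181251}{233675} + 192 = \frac{26158046851}{233675}$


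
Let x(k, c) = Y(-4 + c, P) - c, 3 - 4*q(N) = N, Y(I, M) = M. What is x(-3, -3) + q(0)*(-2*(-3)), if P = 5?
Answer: 25/2 ≈ 12.500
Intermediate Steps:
q(N) = ¾ - N/4
x(k, c) = 5 - c
x(-3, -3) + q(0)*(-2*(-3)) = (5 - 1*(-3)) + (¾ - ¼*0)*(-2*(-3)) = (5 + 3) + (¾ + 0)*6 = 8 + (¾)*6 = 8 + 9/2 = 25/2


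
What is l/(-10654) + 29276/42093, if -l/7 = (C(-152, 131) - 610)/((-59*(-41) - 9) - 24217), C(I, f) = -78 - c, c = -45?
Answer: 107967215767/155230817958 ≈ 0.69553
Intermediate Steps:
C(I, f) = -33 (C(I, f) = -78 - 1*(-45) = -78 + 45 = -33)
l = -4501/21807 (l = -7*(-33 - 610)/((-59*(-41) - 9) - 24217) = -(-4501)/((2419 - 9) - 24217) = -(-4501)/(2410 - 24217) = -(-4501)/(-21807) = -(-4501)*(-1)/21807 = -7*643/21807 = -4501/21807 ≈ -0.20640)
l/(-10654) + 29276/42093 = -4501/21807/(-10654) + 29276/42093 = -4501/21807*(-1/10654) + 29276*(1/42093) = 643/33190254 + 29276/42093 = 107967215767/155230817958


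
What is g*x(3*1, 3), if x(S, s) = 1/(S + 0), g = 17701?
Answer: 17701/3 ≈ 5900.3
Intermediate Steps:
x(S, s) = 1/S
g*x(3*1, 3) = 17701/((3*1)) = 17701/3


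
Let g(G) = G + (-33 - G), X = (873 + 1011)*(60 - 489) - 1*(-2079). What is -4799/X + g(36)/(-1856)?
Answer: 35510125/1496227392 ≈ 0.023733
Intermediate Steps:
X = -806157 (X = 1884*(-429) + 2079 = -808236 + 2079 = -806157)
g(G) = -33
-4799/X + g(36)/(-1856) = -4799/(-806157) - 33/(-1856) = -4799*(-1/806157) - 33*(-1/1856) = 4799/806157 + 33/1856 = 35510125/1496227392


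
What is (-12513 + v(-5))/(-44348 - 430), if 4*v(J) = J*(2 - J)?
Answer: 50087/179112 ≈ 0.27964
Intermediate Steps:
v(J) = J*(2 - J)/4 (v(J) = (J*(2 - J))/4 = J*(2 - J)/4)
(-12513 + v(-5))/(-44348 - 430) = (-12513 + (¼)*(-5)*(2 - 1*(-5)))/(-44348 - 430) = (-12513 + (¼)*(-5)*(2 + 5))/(-44778) = (-12513 + (¼)*(-5)*7)*(-1/44778) = (-12513 - 35/4)*(-1/44778) = -50087/4*(-1/44778) = 50087/179112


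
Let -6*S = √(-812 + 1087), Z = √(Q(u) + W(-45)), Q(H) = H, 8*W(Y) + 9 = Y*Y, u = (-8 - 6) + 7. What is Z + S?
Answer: 7*√5 - 5*√11/6 ≈ 12.889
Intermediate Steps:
u = -7 (u = -14 + 7 = -7)
W(Y) = -9/8 + Y²/8 (W(Y) = -9/8 + (Y*Y)/8 = -9/8 + Y²/8)
Z = 7*√5 (Z = √(-7 + (-9/8 + (⅛)*(-45)²)) = √(-7 + (-9/8 + (⅛)*2025)) = √(-7 + (-9/8 + 2025/8)) = √(-7 + 252) = √245 = 7*√5 ≈ 15.652)
S = -5*√11/6 (S = -√(-812 + 1087)/6 = -5*√11/6 ≈ -2.7639)
Z + S = 7*√5 - 5*√11/6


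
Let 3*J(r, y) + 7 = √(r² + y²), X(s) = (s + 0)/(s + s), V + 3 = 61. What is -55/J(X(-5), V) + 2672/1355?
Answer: 29173292/17968655 - 330*√13457/13261 ≈ -1.2632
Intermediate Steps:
V = 58 (V = -3 + 61 = 58)
X(s) = ½ (X(s) = s/((2*s)) = s*(1/(2*s)) = ½)
J(r, y) = -7/3 + √(r² + y²)/3
-55/J(X(-5), V) + 2672/1355 = -55/(-7/3 + √((½)² + 58²)/3) + 2672/1355 = -55/(-7/3 + √(¼ + 3364)/3) + 2672*(1/1355) = -55/(-7/3 + √(13457/4)/3) + 2672/1355 = -55/(-7/3 + (√13457/2)/3) + 2672/1355 = -55/(-7/3 + √13457/6) + 2672/1355 = 2672/1355 - 55/(-7/3 + √13457/6)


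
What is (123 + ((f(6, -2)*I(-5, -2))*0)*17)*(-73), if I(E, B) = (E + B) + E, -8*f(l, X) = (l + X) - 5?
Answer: -8979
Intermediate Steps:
f(l, X) = 5/8 - X/8 - l/8 (f(l, X) = -((l + X) - 5)/8 = -((X + l) - 5)/8 = -(-5 + X + l)/8 = 5/8 - X/8 - l/8)
I(E, B) = B + 2*E (I(E, B) = (B + E) + E = B + 2*E)
(123 + ((f(6, -2)*I(-5, -2))*0)*17)*(-73) = (123 + (((5/8 - 1/8*(-2) - 1/8*6)*(-2 + 2*(-5)))*0)*17)*(-73) = (123 + (((5/8 + 1/4 - 3/4)*(-2 - 10))*0)*17)*(-73) = (123 + (((1/8)*(-12))*0)*17)*(-73) = (123 - 3/2*0*17)*(-73) = (123 + 0*17)*(-73) = (123 + 0)*(-73) = 123*(-73) = -8979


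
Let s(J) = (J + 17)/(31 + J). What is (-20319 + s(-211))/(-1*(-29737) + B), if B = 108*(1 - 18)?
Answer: -1828613/2511090 ≈ -0.72822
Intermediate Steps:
B = -1836 (B = 108*(-17) = -1836)
s(J) = (17 + J)/(31 + J)
(-20319 + s(-211))/(-1*(-29737) + B) = (-20319 + (17 - 211)/(31 - 211))/(-1*(-29737) - 1836) = (-20319 - 194/(-180))/(29737 - 1836) = (-20319 - 1/180*(-194))/27901 = (-20319 + 97/90)*(1/27901) = -1828613/90*1/27901 = -1828613/2511090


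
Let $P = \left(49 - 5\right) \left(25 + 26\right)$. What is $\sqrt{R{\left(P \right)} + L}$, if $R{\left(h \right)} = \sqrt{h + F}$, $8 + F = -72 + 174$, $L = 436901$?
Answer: $\sqrt{436901 + \sqrt{2338}} \approx 661.02$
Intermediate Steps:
$F = 94$ ($F = -8 + \left(-72 + 174\right) = -8 + 102 = 94$)
$P = 2244$ ($P = 44 \cdot 51 = 2244$)
$R{\left(h \right)} = \sqrt{94 + h}$ ($R{\left(h \right)} = \sqrt{h + 94} = \sqrt{94 + h}$)
$\sqrt{R{\left(P \right)} + L} = \sqrt{\sqrt{94 + 2244} + 436901} = \sqrt{\sqrt{2338} + 436901} = \sqrt{436901 + \sqrt{2338}}$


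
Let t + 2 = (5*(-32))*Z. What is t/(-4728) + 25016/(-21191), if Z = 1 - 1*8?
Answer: -70983593/50095524 ≈ -1.4170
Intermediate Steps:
Z = -7 (Z = 1 - 8 = -7)
t = 1118 (t = -2 + (5*(-32))*(-7) = -2 - 160*(-7) = -2 + 1120 = 1118)
t/(-4728) + 25016/(-21191) = 1118/(-4728) + 25016/(-21191) = 1118*(-1/4728) + 25016*(-1/21191) = -559/2364 - 25016/21191 = -70983593/50095524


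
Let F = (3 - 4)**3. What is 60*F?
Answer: -60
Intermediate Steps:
F = -1 (F = (-1)**3 = -1)
60*F = 60*(-1) = -60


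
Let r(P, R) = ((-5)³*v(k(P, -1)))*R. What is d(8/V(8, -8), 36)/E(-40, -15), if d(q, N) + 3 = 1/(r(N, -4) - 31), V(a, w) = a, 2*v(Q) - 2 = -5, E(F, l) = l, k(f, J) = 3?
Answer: 2344/11715 ≈ 0.20009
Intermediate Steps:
v(Q) = -3/2 (v(Q) = 1 + (½)*(-5) = 1 - 5/2 = -3/2)
r(P, R) = 375*R/2 (r(P, R) = ((-5)³*(-3/2))*R = (-125*(-3/2))*R = 375*R/2)
d(q, N) = -2344/781 (d(q, N) = -3 + 1/((375/2)*(-4) - 31) = -3 + 1/(-750 - 31) = -3 + 1/(-781) = -3 - 1/781 = -2344/781)
d(8/V(8, -8), 36)/E(-40, -15) = -2344/781/(-15) = -2344/781*(-1/15) = 2344/11715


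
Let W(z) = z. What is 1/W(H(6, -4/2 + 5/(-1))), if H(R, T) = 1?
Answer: 1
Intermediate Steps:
1/W(H(6, -4/2 + 5/(-1))) = 1/1 = 1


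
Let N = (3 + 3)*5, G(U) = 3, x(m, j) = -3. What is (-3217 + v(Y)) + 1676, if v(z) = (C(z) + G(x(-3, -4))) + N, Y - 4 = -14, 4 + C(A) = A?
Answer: -1522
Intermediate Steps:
C(A) = -4 + A
Y = -10 (Y = 4 - 14 = -10)
N = 30 (N = 6*5 = 30)
v(z) = 29 + z (v(z) = ((-4 + z) + 3) + 30 = (-1 + z) + 30 = 29 + z)
(-3217 + v(Y)) + 1676 = (-3217 + (29 - 10)) + 1676 = (-3217 + 19) + 1676 = -3198 + 1676 = -1522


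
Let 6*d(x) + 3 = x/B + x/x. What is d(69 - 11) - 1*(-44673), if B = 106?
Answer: 14205937/318 ≈ 44673.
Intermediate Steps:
d(x) = -1/3 + x/636 (d(x) = -1/2 + (x/106 + x/x)/6 = -1/2 + (x*(1/106) + 1)/6 = -1/2 + (x/106 + 1)/6 = -1/2 + (1 + x/106)/6 = -1/2 + (1/6 + x/636) = -1/3 + x/636)
d(69 - 11) - 1*(-44673) = (-1/3 + (69 - 11)/636) - 1*(-44673) = (-1/3 + (1/636)*58) + 44673 = (-1/3 + 29/318) + 44673 = -77/318 + 44673 = 14205937/318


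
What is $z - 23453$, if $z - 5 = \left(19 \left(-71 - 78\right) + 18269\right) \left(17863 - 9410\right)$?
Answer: $130473966$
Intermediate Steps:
$z = 130497419$ ($z = 5 + \left(19 \left(-71 - 78\right) + 18269\right) \left(17863 - 9410\right) = 5 + \left(19 \left(-149\right) + 18269\right) 8453 = 5 + \left(-2831 + 18269\right) 8453 = 5 + 15438 \cdot 8453 = 5 + 130497414 = 130497419$)
$z - 23453 = 130497419 - 23453 = 130473966$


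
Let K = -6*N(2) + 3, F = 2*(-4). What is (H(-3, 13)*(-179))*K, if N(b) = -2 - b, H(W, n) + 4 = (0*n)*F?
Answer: 19332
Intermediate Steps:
F = -8
H(W, n) = -4 (H(W, n) = -4 + (0*n)*(-8) = -4 + 0*(-8) = -4 + 0 = -4)
K = 27 (K = -6*(-2 - 1*2) + 3 = -6*(-2 - 2) + 3 = -6*(-4) + 3 = 24 + 3 = 27)
(H(-3, 13)*(-179))*K = -4*(-179)*27 = 716*27 = 19332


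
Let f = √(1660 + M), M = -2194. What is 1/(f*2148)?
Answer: -I*√534/1147032 ≈ -2.0146e-5*I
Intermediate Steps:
f = I*√534 (f = √(1660 - 2194) = √(-534) = I*√534 ≈ 23.108*I)
1/(f*2148) = 1/((I*√534)*2148) = -I*√534/534*(1/2148) = -I*√534/1147032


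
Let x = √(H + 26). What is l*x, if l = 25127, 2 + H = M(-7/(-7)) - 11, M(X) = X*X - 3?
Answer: 25127*√11 ≈ 83337.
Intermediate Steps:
M(X) = -3 + X² (M(X) = X² - 3 = -3 + X²)
H = -15 (H = -2 + ((-3 + (-7/(-7))²) - 11) = -2 + ((-3 + (-7*(-⅐))²) - 11) = -2 + ((-3 + 1²) - 11) = -2 + ((-3 + 1) - 11) = -2 + (-2 - 11) = -2 - 13 = -15)
x = √11 (x = √(-15 + 26) = √11 ≈ 3.3166)
l*x = 25127*√11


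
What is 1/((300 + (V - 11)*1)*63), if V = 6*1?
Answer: 1/18585 ≈ 5.3807e-5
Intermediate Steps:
V = 6
1/((300 + (V - 11)*1)*63) = 1/((300 + (6 - 11)*1)*63) = 1/((300 - 5*1)*63) = 1/((300 - 5)*63) = 1/(295*63) = 1/18585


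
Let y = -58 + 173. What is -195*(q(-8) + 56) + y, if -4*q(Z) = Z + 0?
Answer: -11195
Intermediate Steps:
y = 115
q(Z) = -Z/4 (q(Z) = -(Z + 0)/4 = -Z/4)
-195*(q(-8) + 56) + y = -195*(-¼*(-8) + 56) + 115 = -195*(2 + 56) + 115 = -195*58 + 115 = -11310 + 115 = -11195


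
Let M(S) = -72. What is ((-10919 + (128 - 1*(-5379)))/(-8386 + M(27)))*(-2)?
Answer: -5412/4229 ≈ -1.2797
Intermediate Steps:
((-10919 + (128 - 1*(-5379)))/(-8386 + M(27)))*(-2) = ((-10919 + (128 - 1*(-5379)))/(-8386 - 72))*(-2) = ((-10919 + (128 + 5379))/(-8458))*(-2) = ((-10919 + 5507)*(-1/8458))*(-2) = -5412*(-1/8458)*(-2) = (2706/4229)*(-2) = -5412/4229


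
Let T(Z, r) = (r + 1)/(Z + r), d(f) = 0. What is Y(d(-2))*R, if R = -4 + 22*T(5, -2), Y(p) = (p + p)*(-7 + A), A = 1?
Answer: 0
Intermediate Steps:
T(Z, r) = (1 + r)/(Z + r)
Y(p) = -12*p (Y(p) = (p + p)*(-7 + 1) = (2*p)*(-6) = -12*p)
R = -34/3 (R = -4 + 22*((1 - 2)/(5 - 2)) = -4 + 22*(-1/3) = -4 + 22*((⅓)*(-1)) = -4 + 22*(-⅓) = -4 - 22/3 = -34/3 ≈ -11.333)
Y(d(-2))*R = -12*0*(-34/3) = 0*(-34/3) = 0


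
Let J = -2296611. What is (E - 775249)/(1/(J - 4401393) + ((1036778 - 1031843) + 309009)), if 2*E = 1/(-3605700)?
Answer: -3120505531656004367/1263676558924386250 ≈ -2.4694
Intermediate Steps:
E = -1/7211400 (E = (1/2)/(-3605700) = (1/2)*(-1/3605700) = -1/7211400 ≈ -1.3867e-7)
(E - 775249)/(1/(J - 4401393) + ((1036778 - 1031843) + 309009)) = (-1/7211400 - 775249)/(1/(-2296611 - 4401393) + ((1036778 - 1031843) + 309009)) = -5590630638601/(7211400*(1/(-6698004) + (4935 + 309009))) = -5590630638601/(7211400*(-1/6698004 + 313944)) = -5590630638601/(7211400*2102798167775/6698004) = -5590630638601/7211400*6698004/2102798167775 = -3120505531656004367/1263676558924386250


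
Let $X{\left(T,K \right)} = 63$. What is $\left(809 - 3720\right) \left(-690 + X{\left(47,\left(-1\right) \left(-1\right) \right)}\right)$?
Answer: $1825197$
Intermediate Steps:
$\left(809 - 3720\right) \left(-690 + X{\left(47,\left(-1\right) \left(-1\right) \right)}\right) = \left(809 - 3720\right) \left(-690 + 63\right) = \left(-2911\right) \left(-627\right) = 1825197$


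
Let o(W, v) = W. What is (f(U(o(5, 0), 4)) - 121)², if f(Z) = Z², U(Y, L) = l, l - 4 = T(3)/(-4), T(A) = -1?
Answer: 2712609/256 ≈ 10596.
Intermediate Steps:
l = 17/4 (l = 4 - 1/(-4) = 4 - 1*(-¼) = 4 + ¼ = 17/4 ≈ 4.2500)
U(Y, L) = 17/4
(f(U(o(5, 0), 4)) - 121)² = ((17/4)² - 121)² = (289/16 - 121)² = (-1647/16)² = 2712609/256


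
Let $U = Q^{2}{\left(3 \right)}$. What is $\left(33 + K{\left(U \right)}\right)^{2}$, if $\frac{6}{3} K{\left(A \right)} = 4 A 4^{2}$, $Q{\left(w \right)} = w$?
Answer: $103041$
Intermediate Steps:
$U = 9$ ($U = 3^{2} = 9$)
$K{\left(A \right)} = 32 A$ ($K{\left(A \right)} = \frac{4 A 4^{2}}{2} = \frac{4 A 16}{2} = \frac{64 A}{2} = 32 A$)
$\left(33 + K{\left(U \right)}\right)^{2} = \left(33 + 32 \cdot 9\right)^{2} = \left(33 + 288\right)^{2} = 321^{2} = 103041$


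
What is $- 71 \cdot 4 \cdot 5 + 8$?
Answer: $-1412$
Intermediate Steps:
$- 71 \cdot 4 \cdot 5 + 8 = \left(-71\right) 20 + 8 = -1420 + 8 = -1412$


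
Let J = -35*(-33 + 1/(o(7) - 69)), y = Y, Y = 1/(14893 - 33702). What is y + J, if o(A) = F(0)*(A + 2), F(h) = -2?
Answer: 1890680593/1636383 ≈ 1155.4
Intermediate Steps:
o(A) = -4 - 2*A (o(A) = -2*(A + 2) = -2*(2 + A) = -4 - 2*A)
Y = -1/18809 (Y = 1/(-18809) = -1/18809 ≈ -5.3166e-5)
y = -1/18809 ≈ -5.3166e-5
J = 100520/87 (J = -35*(-33 + 1/((-4 - 2*7) - 69)) = -35*(-33 + 1/((-4 - 14) - 69)) = -35*(-33 + 1/(-18 - 69)) = -35*(-33 + 1/(-87)) = -35*(-33 - 1/87) = -35*(-2872/87) = 100520/87 ≈ 1155.4)
y + J = -1/18809 + 100520/87 = 1890680593/1636383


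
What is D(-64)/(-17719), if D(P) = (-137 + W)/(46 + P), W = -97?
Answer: -1/1363 ≈ -0.00073368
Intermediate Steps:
D(P) = -234/(46 + P) (D(P) = (-137 - 97)/(46 + P) = -234/(46 + P))
D(-64)/(-17719) = -234/(46 - 64)/(-17719) = -234/(-18)*(-1/17719) = -234*(-1/18)*(-1/17719) = 13*(-1/17719) = -1/1363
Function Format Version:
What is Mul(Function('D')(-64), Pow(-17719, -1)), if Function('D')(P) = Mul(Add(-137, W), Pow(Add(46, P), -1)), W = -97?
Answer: Rational(-1, 1363) ≈ -0.00073368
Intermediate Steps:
Function('D')(P) = Mul(-234, Pow(Add(46, P), -1)) (Function('D')(P) = Mul(Add(-137, -97), Pow(Add(46, P), -1)) = Mul(-234, Pow(Add(46, P), -1)))
Mul(Function('D')(-64), Pow(-17719, -1)) = Mul(Mul(-234, Pow(Add(46, -64), -1)), Pow(-17719, -1)) = Mul(Mul(-234, Pow(-18, -1)), Rational(-1, 17719)) = Mul(Mul(-234, Rational(-1, 18)), Rational(-1, 17719)) = Mul(13, Rational(-1, 17719)) = Rational(-1, 1363)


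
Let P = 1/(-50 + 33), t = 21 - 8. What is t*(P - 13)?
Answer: -2886/17 ≈ -169.76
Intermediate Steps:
t = 13
P = -1/17 (P = 1/(-17) = -1/17 ≈ -0.058824)
t*(P - 13) = 13*(-1/17 - 13) = 13*(-222/17) = -2886/17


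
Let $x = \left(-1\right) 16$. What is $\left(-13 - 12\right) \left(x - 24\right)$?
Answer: $1000$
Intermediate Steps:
$x = -16$
$\left(-13 - 12\right) \left(x - 24\right) = \left(-13 - 12\right) \left(-16 - 24\right) = \left(-13 - 12\right) \left(-40\right) = \left(-25\right) \left(-40\right) = 1000$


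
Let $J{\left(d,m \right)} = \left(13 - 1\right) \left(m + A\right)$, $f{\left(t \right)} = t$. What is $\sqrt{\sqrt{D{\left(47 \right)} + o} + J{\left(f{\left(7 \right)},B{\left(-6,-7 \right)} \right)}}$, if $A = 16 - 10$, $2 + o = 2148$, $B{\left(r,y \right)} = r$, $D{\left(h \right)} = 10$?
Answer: $\sqrt[4]{11} \sqrt{14} \approx 6.8142$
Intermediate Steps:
$o = 2146$ ($o = -2 + 2148 = 2146$)
$A = 6$ ($A = 16 - 10 = 6$)
$J{\left(d,m \right)} = 72 + 12 m$ ($J{\left(d,m \right)} = \left(13 - 1\right) \left(m + 6\right) = 12 \left(6 + m\right) = 72 + 12 m$)
$\sqrt{\sqrt{D{\left(47 \right)} + o} + J{\left(f{\left(7 \right)},B{\left(-6,-7 \right)} \right)}} = \sqrt{\sqrt{10 + 2146} + \left(72 + 12 \left(-6\right)\right)} = \sqrt{\sqrt{2156} + \left(72 - 72\right)} = \sqrt{14 \sqrt{11} + 0} = \sqrt{14 \sqrt{11}} = \sqrt[4]{11} \sqrt{14}$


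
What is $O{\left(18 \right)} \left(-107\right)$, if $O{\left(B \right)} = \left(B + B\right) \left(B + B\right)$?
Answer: $-138672$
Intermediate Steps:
$O{\left(B \right)} = 4 B^{2}$ ($O{\left(B \right)} = 2 B 2 B = 4 B^{2}$)
$O{\left(18 \right)} \left(-107\right) = 4 \cdot 18^{2} \left(-107\right) = 4 \cdot 324 \left(-107\right) = 1296 \left(-107\right) = -138672$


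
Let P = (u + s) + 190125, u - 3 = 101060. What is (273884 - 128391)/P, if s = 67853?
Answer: 145493/359041 ≈ 0.40523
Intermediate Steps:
u = 101063 (u = 3 + 101060 = 101063)
P = 359041 (P = (101063 + 67853) + 190125 = 168916 + 190125 = 359041)
(273884 - 128391)/P = (273884 - 128391)/359041 = 145493*(1/359041) = 145493/359041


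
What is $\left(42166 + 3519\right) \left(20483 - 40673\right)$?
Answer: $-922380150$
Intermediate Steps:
$\left(42166 + 3519\right) \left(20483 - 40673\right) = 45685 \left(-20190\right) = -922380150$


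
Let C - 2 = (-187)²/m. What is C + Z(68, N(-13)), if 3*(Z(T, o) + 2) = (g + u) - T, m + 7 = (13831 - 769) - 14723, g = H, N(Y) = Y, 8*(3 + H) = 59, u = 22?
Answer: -116225/3336 ≈ -34.840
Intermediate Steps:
H = 35/8 (H = -3 + (⅛)*59 = -3 + 59/8 = 35/8 ≈ 4.3750)
g = 35/8 ≈ 4.3750
m = -1668 (m = -7 + ((13831 - 769) - 14723) = -7 + (13062 - 14723) = -7 - 1661 = -1668)
Z(T, o) = 163/24 - T/3 (Z(T, o) = -2 + ((35/8 + 22) - T)/3 = -2 + (211/8 - T)/3 = -2 + (211/24 - T/3) = 163/24 - T/3)
C = -31633/1668 (C = 2 + (-187)²/(-1668) = 2 + 34969*(-1/1668) = 2 - 34969/1668 = -31633/1668 ≈ -18.965)
C + Z(68, N(-13)) = -31633/1668 + (163/24 - ⅓*68) = -31633/1668 + (163/24 - 68/3) = -31633/1668 - 127/8 = -116225/3336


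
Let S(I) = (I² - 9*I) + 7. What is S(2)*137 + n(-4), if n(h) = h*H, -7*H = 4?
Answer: -6697/7 ≈ -956.71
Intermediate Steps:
H = -4/7 (H = -⅐*4 = -4/7 ≈ -0.57143)
S(I) = 7 + I² - 9*I
n(h) = -4*h/7 (n(h) = h*(-4/7) = -4*h/7)
S(2)*137 + n(-4) = (7 + 2² - 9*2)*137 - 4/7*(-4) = (7 + 4 - 18)*137 + 16/7 = -7*137 + 16/7 = -959 + 16/7 = -6697/7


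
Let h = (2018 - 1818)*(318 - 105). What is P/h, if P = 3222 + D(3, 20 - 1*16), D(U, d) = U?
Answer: 43/568 ≈ 0.075704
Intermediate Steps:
h = 42600 (h = 200*213 = 42600)
P = 3225 (P = 3222 + 3 = 3225)
P/h = 3225/42600 = 3225*(1/42600) = 43/568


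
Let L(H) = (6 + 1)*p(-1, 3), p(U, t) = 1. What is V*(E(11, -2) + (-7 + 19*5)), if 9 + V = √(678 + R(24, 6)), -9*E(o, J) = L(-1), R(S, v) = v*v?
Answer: -785 + 785*√714/9 ≈ 1545.6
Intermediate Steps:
R(S, v) = v²
L(H) = 7 (L(H) = (6 + 1)*1 = 7*1 = 7)
E(o, J) = -7/9 (E(o, J) = -⅑*7 = -7/9)
V = -9 + √714 (V = -9 + √(678 + 6²) = -9 + √(678 + 36) = -9 + √714 ≈ 17.721)
V*(E(11, -2) + (-7 + 19*5)) = (-9 + √714)*(-7/9 + (-7 + 19*5)) = (-9 + √714)*(-7/9 + (-7 + 95)) = (-9 + √714)*(-7/9 + 88) = (-9 + √714)*(785/9) = -785 + 785*√714/9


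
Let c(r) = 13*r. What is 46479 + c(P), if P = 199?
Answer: 49066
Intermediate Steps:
46479 + c(P) = 46479 + 13*199 = 46479 + 2587 = 49066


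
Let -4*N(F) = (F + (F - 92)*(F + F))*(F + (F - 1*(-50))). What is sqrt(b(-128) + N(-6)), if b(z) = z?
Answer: I*sqrt(11243) ≈ 106.03*I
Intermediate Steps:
N(F) = -(50 + 2*F)*(F + 2*F*(-92 + F))/4 (N(F) = -(F + (F - 92)*(F + F))*(F + (F - 1*(-50)))/4 = -(F + (-92 + F)*(2*F))*(F + (F + 50))/4 = -(F + 2*F*(-92 + F))*(F + (50 + F))/4 = -(F + 2*F*(-92 + F))*(50 + 2*F)/4 = -(50 + 2*F)*(F + 2*F*(-92 + F))/4)
sqrt(b(-128) + N(-6)) = sqrt(-128 + (1/2)*(-6)*(4575 - 2*(-6)**2 + 133*(-6))) = sqrt(-128 + (1/2)*(-6)*(4575 - 2*36 - 798)) = sqrt(-128 + (1/2)*(-6)*(4575 - 72 - 798)) = sqrt(-128 + (1/2)*(-6)*3705) = sqrt(-128 - 11115) = sqrt(-11243) = I*sqrt(11243)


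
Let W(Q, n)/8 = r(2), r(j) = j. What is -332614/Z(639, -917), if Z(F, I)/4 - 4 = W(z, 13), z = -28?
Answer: -166307/40 ≈ -4157.7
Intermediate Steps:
W(Q, n) = 16 (W(Q, n) = 8*2 = 16)
Z(F, I) = 80 (Z(F, I) = 16 + 4*16 = 16 + 64 = 80)
-332614/Z(639, -917) = -332614/80 = -332614*1/80 = -166307/40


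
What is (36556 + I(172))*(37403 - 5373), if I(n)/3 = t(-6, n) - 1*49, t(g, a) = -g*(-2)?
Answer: 1165027190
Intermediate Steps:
t(g, a) = 2*g
I(n) = -183 (I(n) = 3*(2*(-6) - 1*49) = 3*(-12 - 49) = 3*(-61) = -183)
(36556 + I(172))*(37403 - 5373) = (36556 - 183)*(37403 - 5373) = 36373*32030 = 1165027190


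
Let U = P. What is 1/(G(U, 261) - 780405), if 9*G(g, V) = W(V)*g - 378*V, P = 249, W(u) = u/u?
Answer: -3/2374018 ≈ -1.2637e-6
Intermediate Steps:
W(u) = 1
U = 249
G(g, V) = -42*V + g/9 (G(g, V) = (1*g - 378*V)/9 = (g - 378*V)/9 = -42*V + g/9)
1/(G(U, 261) - 780405) = 1/((-42*261 + (1/9)*249) - 780405) = 1/((-10962 + 83/3) - 780405) = 1/(-32803/3 - 780405) = 1/(-2374018/3) = -3/2374018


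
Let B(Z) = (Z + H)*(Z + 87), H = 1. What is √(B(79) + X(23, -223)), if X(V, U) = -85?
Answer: √13195 ≈ 114.87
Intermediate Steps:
B(Z) = (1 + Z)*(87 + Z) (B(Z) = (Z + 1)*(Z + 87) = (1 + Z)*(87 + Z))
√(B(79) + X(23, -223)) = √((87 + 79² + 88*79) - 85) = √((87 + 6241 + 6952) - 85) = √(13280 - 85) = √13195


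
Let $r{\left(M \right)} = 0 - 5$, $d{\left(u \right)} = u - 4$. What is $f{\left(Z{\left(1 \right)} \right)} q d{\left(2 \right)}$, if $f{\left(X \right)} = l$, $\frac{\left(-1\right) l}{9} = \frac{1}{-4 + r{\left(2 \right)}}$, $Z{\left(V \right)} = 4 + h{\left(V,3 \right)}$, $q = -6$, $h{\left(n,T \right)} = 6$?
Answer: $12$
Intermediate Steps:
$d{\left(u \right)} = -4 + u$
$r{\left(M \right)} = -5$
$Z{\left(V \right)} = 10$ ($Z{\left(V \right)} = 4 + 6 = 10$)
$l = 1$ ($l = - \frac{9}{-4 - 5} = - \frac{9}{-9} = \left(-9\right) \left(- \frac{1}{9}\right) = 1$)
$f{\left(X \right)} = 1$
$f{\left(Z{\left(1 \right)} \right)} q d{\left(2 \right)} = 1 \left(-6\right) \left(-4 + 2\right) = \left(-6\right) \left(-2\right) = 12$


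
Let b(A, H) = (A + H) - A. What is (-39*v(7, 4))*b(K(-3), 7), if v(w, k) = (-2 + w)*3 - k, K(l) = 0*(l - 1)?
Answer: -3003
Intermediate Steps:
K(l) = 0 (K(l) = 0*(-1 + l) = 0)
v(w, k) = -6 - k + 3*w (v(w, k) = (-6 + 3*w) - k = -6 - k + 3*w)
b(A, H) = H
(-39*v(7, 4))*b(K(-3), 7) = -39*(-6 - 1*4 + 3*7)*7 = -39*(-6 - 4 + 21)*7 = -39*11*7 = -429*7 = -3003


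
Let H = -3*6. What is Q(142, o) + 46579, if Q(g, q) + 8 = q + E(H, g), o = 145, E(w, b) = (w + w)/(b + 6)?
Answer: 1728483/37 ≈ 46716.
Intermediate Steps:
H = -18
E(w, b) = 2*w/(6 + b) (E(w, b) = (2*w)/(6 + b) = 2*w/(6 + b))
Q(g, q) = -8 + q - 36/(6 + g) (Q(g, q) = -8 + (q + 2*(-18)/(6 + g)) = -8 + (q - 36/(6 + g)) = -8 + q - 36/(6 + g))
Q(142, o) + 46579 = (-36 + (-8 + 145)*(6 + 142))/(6 + 142) + 46579 = (-36 + 137*148)/148 + 46579 = (-36 + 20276)/148 + 46579 = (1/148)*20240 + 46579 = 5060/37 + 46579 = 1728483/37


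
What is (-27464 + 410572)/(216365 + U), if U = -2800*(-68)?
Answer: 383108/406765 ≈ 0.94184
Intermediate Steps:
U = 190400
(-27464 + 410572)/(216365 + U) = (-27464 + 410572)/(216365 + 190400) = 383108/406765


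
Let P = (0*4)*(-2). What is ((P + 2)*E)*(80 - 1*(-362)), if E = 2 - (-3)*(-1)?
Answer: -884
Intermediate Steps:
P = 0 (P = 0*(-2) = 0)
E = -1 (E = 2 - 1*3 = 2 - 3 = -1)
((P + 2)*E)*(80 - 1*(-362)) = ((0 + 2)*(-1))*(80 - 1*(-362)) = (2*(-1))*(80 + 362) = -2*442 = -884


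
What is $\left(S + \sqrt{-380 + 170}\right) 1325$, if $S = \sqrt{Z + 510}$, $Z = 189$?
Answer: $1325 \sqrt{699} + 1325 i \sqrt{210} \approx 35031.0 + 19201.0 i$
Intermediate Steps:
$S = \sqrt{699}$ ($S = \sqrt{189 + 510} = \sqrt{699} \approx 26.439$)
$\left(S + \sqrt{-380 + 170}\right) 1325 = \left(\sqrt{699} + \sqrt{-380 + 170}\right) 1325 = \left(\sqrt{699} + \sqrt{-210}\right) 1325 = \left(\sqrt{699} + i \sqrt{210}\right) 1325 = 1325 \sqrt{699} + 1325 i \sqrt{210}$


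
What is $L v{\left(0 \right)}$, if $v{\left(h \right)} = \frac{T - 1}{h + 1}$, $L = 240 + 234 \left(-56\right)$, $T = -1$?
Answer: $25728$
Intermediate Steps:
$L = -12864$ ($L = 240 - 13104 = -12864$)
$v{\left(h \right)} = - \frac{2}{1 + h}$ ($v{\left(h \right)} = \frac{-1 - 1}{h + 1} = - \frac{2}{1 + h}$)
$L v{\left(0 \right)} = - 12864 \left(- \frac{2}{1 + 0}\right) = - 12864 \left(- \frac{2}{1}\right) = - 12864 \left(\left(-2\right) 1\right) = \left(-12864\right) \left(-2\right) = 25728$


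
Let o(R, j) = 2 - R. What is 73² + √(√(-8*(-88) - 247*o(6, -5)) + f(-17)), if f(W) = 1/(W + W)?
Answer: 5329 + √(-34 + 6936*√47)/34 ≈ 5335.4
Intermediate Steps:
f(W) = 1/(2*W)
73² + √(√(-8*(-88) - 247*o(6, -5)) + f(-17)) = 73² + √(√(-8*(-88) - 247*(2 - 1*6)) + (½)/(-17)) = 5329 + √(√(704 - 247*(2 - 6)) + (½)*(-1/17)) = 5329 + √(√(704 - 247*(-4)) - 1/34) = 5329 + √(√(704 + 988) - 1/34) = 5329 + √(√1692 - 1/34) = 5329 + √(6*√47 - 1/34) = 5329 + √(-1/34 + 6*√47)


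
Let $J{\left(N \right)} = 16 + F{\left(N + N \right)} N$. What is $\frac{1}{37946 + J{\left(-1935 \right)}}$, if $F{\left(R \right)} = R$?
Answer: $\frac{1}{7526412} \approx 1.3287 \cdot 10^{-7}$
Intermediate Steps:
$J{\left(N \right)} = 16 + 2 N^{2}$ ($J{\left(N \right)} = 16 + \left(N + N\right) N = 16 + 2 N N = 16 + 2 N^{2}$)
$\frac{1}{37946 + J{\left(-1935 \right)}} = \frac{1}{37946 + \left(16 + 2 \left(-1935\right)^{2}\right)} = \frac{1}{37946 + \left(16 + 2 \cdot 3744225\right)} = \frac{1}{37946 + \left(16 + 7488450\right)} = \frac{1}{37946 + 7488466} = \frac{1}{7526412}$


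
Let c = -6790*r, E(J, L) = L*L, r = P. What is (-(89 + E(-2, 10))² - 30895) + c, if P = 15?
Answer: -168466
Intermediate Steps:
r = 15
E(J, L) = L²
c = -101850 (c = -6790*15 = -101850)
(-(89 + E(-2, 10))² - 30895) + c = (-(89 + 10²)² - 30895) - 101850 = (-(89 + 100)² - 30895) - 101850 = (-1*189² - 30895) - 101850 = (-1*35721 - 30895) - 101850 = (-35721 - 30895) - 101850 = -66616 - 101850 = -168466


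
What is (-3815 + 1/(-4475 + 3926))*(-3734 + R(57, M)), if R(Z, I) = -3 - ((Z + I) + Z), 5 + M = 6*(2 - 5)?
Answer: 2672500336/183 ≈ 1.4604e+7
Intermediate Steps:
M = -23 (M = -5 + 6*(2 - 5) = -5 + 6*(-3) = -5 - 18 = -23)
R(Z, I) = -3 - I - 2*Z (R(Z, I) = -3 - ((I + Z) + Z) = -3 - (I + 2*Z) = -3 + (-I - 2*Z) = -3 - I - 2*Z)
(-3815 + 1/(-4475 + 3926))*(-3734 + R(57, M)) = (-3815 + 1/(-4475 + 3926))*(-3734 + (-3 - 1*(-23) - 2*57)) = (-3815 + 1/(-549))*(-3734 + (-3 + 23 - 114)) = (-3815 - 1/549)*(-3734 - 94) = -2094436/549*(-3828) = 2672500336/183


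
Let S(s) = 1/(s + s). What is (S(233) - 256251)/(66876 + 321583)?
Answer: -119412965/181021894 ≈ -0.65966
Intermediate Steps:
S(s) = 1/(2*s)
(S(233) - 256251)/(66876 + 321583) = ((½)/233 - 256251)/(66876 + 321583) = ((½)*(1/233) - 256251)/388459 = (1/466 - 256251)*(1/388459) = -119412965/466*1/388459 = -119412965/181021894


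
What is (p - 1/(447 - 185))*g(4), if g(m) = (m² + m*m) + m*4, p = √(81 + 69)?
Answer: -24/131 + 240*√6 ≈ 587.69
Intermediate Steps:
p = 5*√6 (p = √150 = 5*√6 ≈ 12.247)
g(m) = 2*m² + 4*m (g(m) = (m² + m²) + 4*m = 2*m² + 4*m)
(p - 1/(447 - 185))*g(4) = (5*√6 - 1/(447 - 185))*(2*4*(2 + 4)) = (5*√6 - 1/262)*(2*4*6) = (5*√6 - 1*1/262)*48 = (5*√6 - 1/262)*48 = (-1/262 + 5*√6)*48 = -24/131 + 240*√6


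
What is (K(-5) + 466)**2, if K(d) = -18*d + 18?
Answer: 329476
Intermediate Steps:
K(d) = 18 - 18*d
(K(-5) + 466)**2 = ((18 - 18*(-5)) + 466)**2 = ((18 + 90) + 466)**2 = (108 + 466)**2 = 574**2 = 329476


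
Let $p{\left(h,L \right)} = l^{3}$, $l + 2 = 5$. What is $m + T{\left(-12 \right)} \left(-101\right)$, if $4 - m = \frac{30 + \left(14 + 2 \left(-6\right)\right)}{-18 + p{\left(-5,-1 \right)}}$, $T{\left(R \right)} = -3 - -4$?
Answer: $- \frac{905}{9} \approx -100.56$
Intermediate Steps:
$l = 3$ ($l = -2 + 5 = 3$)
$T{\left(R \right)} = 1$ ($T{\left(R \right)} = -3 + 4 = 1$)
$p{\left(h,L \right)} = 27$ ($p{\left(h,L \right)} = 3^{3} = 27$)
$m = \frac{4}{9}$ ($m = 4 - \frac{30 + \left(14 + 2 \left(-6\right)\right)}{-18 + 27} = 4 - \frac{30 + \left(14 - 12\right)}{9} = 4 - \left(30 + 2\right) \frac{1}{9} = 4 - 32 \cdot \frac{1}{9} = 4 - \frac{32}{9} = \frac{4}{9} \approx 0.44444$)
$m + T{\left(-12 \right)} \left(-101\right) = \frac{4}{9} + 1 \left(-101\right) = \frac{4}{9} - 101 = - \frac{905}{9}$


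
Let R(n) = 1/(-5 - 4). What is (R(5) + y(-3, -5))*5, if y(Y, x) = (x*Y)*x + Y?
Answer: -3515/9 ≈ -390.56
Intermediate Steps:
y(Y, x) = Y + Y*x² (y(Y, x) = (Y*x)*x + Y = Y*x² + Y = Y + Y*x²)
R(n) = -⅑ (R(n) = 1/(-9) = -⅑)
(R(5) + y(-3, -5))*5 = (-⅑ - 3*(1 + (-5)²))*5 = (-⅑ - 3*(1 + 25))*5 = (-⅑ - 3*26)*5 = (-⅑ - 78)*5 = -703/9*5 = -3515/9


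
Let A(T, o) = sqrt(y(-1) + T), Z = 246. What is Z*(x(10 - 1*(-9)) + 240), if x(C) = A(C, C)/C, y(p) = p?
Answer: 59040 + 738*sqrt(2)/19 ≈ 59095.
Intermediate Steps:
A(T, o) = sqrt(-1 + T)
x(C) = sqrt(-1 + C)/C
Z*(x(10 - 1*(-9)) + 240) = 246*(sqrt(-1 + (10 - 1*(-9)))/(10 - 1*(-9)) + 240) = 246*(sqrt(-1 + (10 + 9))/(10 + 9) + 240) = 246*(sqrt(-1 + 19)/19 + 240) = 246*(sqrt(18)/19 + 240) = 246*((3*sqrt(2))/19 + 240) = 246*(3*sqrt(2)/19 + 240) = 246*(240 + 3*sqrt(2)/19) = 59040 + 738*sqrt(2)/19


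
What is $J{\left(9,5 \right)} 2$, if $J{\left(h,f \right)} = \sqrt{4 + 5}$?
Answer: $6$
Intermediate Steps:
$J{\left(h,f \right)} = 3$ ($J{\left(h,f \right)} = \sqrt{9} = 3$)
$J{\left(9,5 \right)} 2 = 3 \cdot 2 = 6$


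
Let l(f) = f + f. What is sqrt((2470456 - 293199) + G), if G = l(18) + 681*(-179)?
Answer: sqrt(2055394) ≈ 1433.7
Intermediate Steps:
l(f) = 2*f
G = -121863 (G = 2*18 + 681*(-179) = 36 - 121899 = -121863)
sqrt((2470456 - 293199) + G) = sqrt((2470456 - 293199) - 121863) = sqrt(2177257 - 121863) = sqrt(2055394)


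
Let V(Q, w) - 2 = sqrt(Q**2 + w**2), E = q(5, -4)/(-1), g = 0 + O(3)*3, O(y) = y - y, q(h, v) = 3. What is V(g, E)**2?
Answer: 25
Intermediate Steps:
O(y) = 0
g = 0 (g = 0 + 0*3 = 0 + 0 = 0)
E = -3 (E = 3/(-1) = 3*(-1) = -3)
V(Q, w) = 2 + sqrt(Q**2 + w**2)
V(g, E)**2 = (2 + sqrt(0**2 + (-3)**2))**2 = (2 + sqrt(0 + 9))**2 = (2 + sqrt(9))**2 = (2 + 3)**2 = 5**2 = 25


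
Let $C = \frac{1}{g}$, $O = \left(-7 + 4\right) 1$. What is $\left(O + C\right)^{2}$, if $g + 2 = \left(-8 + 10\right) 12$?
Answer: $\frac{4225}{484} \approx 8.7293$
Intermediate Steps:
$O = -3$ ($O = \left(-3\right) 1 = -3$)
$g = 22$ ($g = -2 + \left(-8 + 10\right) 12 = -2 + 2 \cdot 12 = -2 + 24 = 22$)
$C = \frac{1}{22} \approx 0.045455$
$\left(O + C\right)^{2} = \left(-3 + \frac{1}{22}\right)^{2} = \left(- \frac{65}{22}\right)^{2} = \frac{4225}{484}$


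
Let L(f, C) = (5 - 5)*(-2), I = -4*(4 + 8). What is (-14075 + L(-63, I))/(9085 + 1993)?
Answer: -14075/11078 ≈ -1.2705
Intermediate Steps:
I = -48 (I = -4*12 = -48)
L(f, C) = 0 (L(f, C) = 0*(-2) = 0)
(-14075 + L(-63, I))/(9085 + 1993) = (-14075 + 0)/(9085 + 1993) = -14075/11078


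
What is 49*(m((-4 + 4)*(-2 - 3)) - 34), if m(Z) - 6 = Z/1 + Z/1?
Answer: -1372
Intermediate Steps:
m(Z) = 6 + 2*Z (m(Z) = 6 + (Z/1 + Z/1) = 6 + (Z*1 + Z*1) = 6 + (Z + Z) = 6 + 2*Z)
49*(m((-4 + 4)*(-2 - 3)) - 34) = 49*((6 + 2*((-4 + 4)*(-2 - 3))) - 34) = 49*((6 + 2*(0*(-5))) - 34) = 49*((6 + 2*0) - 34) = 49*((6 + 0) - 34) = 49*(6 - 34) = 49*(-28) = -1372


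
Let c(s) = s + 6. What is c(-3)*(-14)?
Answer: -42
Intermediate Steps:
c(s) = 6 + s
c(-3)*(-14) = (6 - 3)*(-14) = 3*(-14) = -42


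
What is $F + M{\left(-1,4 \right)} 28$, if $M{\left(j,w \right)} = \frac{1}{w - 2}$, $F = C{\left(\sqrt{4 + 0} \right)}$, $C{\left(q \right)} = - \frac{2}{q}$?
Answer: $13$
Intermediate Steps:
$F = -1$ ($F = - \frac{2}{\sqrt{4 + 0}} = - \frac{2}{\sqrt{4}} = - \frac{2}{2} = \left(-2\right) \frac{1}{2} = -1$)
$M{\left(j,w \right)} = \frac{1}{-2 + w}$
$F + M{\left(-1,4 \right)} 28 = -1 + \frac{1}{-2 + 4} \cdot 28 = -1 + \frac{1}{2} \cdot 28 = -1 + 14 = 13$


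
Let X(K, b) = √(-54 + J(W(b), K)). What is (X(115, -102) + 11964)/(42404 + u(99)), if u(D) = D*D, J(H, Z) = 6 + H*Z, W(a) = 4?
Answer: 11964/52205 + 2*√103/52205 ≈ 0.22956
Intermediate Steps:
u(D) = D²
X(K, b) = √(-48 + 4*K) (X(K, b) = √(-54 + (6 + 4*K)) = √(-48 + 4*K))
(X(115, -102) + 11964)/(42404 + u(99)) = (2*√(-12 + 115) + 11964)/(42404 + 99²) = (2*√103 + 11964)/(42404 + 9801) = (11964 + 2*√103)/52205 = (11964 + 2*√103)*(1/52205) = 11964/52205 + 2*√103/52205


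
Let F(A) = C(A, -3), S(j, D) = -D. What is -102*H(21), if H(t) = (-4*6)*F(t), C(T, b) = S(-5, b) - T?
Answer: -44064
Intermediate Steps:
C(T, b) = -T - b (C(T, b) = -b - T = -T - b)
F(A) = 3 - A (F(A) = -A - 1*(-3) = -A + 3 = 3 - A)
H(t) = -72 + 24*t (H(t) = (-4*6)*(3 - t) = -24*(3 - t) = -72 + 24*t)
-102*H(21) = -102*(-72 + 24*21) = -102*(-72 + 504) = -102*432 = -44064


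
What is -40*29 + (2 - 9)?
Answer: -1167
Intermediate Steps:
-40*29 + (2 - 9) = -1160 - 7 = -1167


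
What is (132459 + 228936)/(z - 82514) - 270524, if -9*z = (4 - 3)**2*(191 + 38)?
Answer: -40192671715/148571 ≈ -2.7053e+5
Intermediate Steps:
z = -229/9 (z = -(4 - 3)**2*(191 + 38)/9 = -1**2*229/9 = -229/9 ≈ -25.444)
(132459 + 228936)/(z - 82514) - 270524 = (132459 + 228936)/(-229/9 - 82514) - 270524 = 361395/(-742855/9) - 270524 = 361395*(-9/742855) - 270524 = -650511/148571 - 270524 = -40192671715/148571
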